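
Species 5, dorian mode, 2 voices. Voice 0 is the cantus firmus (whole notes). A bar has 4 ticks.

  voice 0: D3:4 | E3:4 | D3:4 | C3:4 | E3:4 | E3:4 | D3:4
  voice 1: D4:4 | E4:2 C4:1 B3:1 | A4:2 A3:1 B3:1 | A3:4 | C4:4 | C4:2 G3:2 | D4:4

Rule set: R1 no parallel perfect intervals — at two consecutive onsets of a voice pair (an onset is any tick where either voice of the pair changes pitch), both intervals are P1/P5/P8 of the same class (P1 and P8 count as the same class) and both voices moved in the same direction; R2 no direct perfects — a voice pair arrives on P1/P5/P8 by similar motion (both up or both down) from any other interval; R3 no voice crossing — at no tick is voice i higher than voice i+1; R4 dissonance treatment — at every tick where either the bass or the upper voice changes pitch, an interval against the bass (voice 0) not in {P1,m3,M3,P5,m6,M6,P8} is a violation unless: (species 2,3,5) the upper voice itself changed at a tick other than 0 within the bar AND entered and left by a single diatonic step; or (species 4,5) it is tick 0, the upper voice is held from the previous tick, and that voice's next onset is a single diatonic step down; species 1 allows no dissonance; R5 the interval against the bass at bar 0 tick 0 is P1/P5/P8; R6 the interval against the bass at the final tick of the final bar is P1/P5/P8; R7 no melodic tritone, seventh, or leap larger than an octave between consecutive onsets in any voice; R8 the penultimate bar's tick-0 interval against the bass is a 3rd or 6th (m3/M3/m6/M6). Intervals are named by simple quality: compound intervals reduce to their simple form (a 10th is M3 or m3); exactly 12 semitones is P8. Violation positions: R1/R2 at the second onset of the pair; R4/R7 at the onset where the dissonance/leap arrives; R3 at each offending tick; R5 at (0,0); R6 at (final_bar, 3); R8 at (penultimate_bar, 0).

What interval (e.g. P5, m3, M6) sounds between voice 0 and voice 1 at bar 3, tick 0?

voice 0=C3 voice 1=A3 -> M6

M6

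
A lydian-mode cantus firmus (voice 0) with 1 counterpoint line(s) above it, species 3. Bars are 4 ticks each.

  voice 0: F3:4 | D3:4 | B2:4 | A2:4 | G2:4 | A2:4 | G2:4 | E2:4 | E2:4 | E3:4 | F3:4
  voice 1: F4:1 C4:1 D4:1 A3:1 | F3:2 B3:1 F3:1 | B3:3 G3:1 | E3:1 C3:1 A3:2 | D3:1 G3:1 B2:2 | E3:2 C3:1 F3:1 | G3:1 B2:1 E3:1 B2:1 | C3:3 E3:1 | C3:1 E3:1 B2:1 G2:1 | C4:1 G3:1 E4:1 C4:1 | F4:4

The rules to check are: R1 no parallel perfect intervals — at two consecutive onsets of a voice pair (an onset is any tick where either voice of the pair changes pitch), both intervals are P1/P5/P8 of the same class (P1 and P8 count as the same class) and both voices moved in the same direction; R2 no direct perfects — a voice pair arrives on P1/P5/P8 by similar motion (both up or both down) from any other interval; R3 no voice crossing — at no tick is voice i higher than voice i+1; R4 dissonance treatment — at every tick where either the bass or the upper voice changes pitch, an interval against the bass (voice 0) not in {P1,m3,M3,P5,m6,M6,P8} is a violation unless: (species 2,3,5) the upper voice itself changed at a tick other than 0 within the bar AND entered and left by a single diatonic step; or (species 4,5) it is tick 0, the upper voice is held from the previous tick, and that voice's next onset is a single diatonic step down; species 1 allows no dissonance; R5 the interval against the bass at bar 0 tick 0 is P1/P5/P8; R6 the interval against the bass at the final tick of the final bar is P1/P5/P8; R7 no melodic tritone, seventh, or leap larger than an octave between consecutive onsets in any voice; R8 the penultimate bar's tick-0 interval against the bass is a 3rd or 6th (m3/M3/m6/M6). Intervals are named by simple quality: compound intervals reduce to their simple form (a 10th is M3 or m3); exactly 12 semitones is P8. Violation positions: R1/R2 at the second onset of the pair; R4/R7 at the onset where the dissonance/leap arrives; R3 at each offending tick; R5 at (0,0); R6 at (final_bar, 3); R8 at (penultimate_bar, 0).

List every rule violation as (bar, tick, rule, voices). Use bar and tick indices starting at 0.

bar 0: v0=F3 v1=F4 downbeat P8
bar 1: v0=D3 v1=F3 downbeat m3
bar 2: v0=B2 v1=B3 downbeat P8
bar 3: v0=A2 v1=E3 downbeat P5
bar 4: v0=G2 v1=D3 downbeat P5
bar 5: v0=A2 v1=E3 downbeat P5
bar 6: v0=G2 v1=G3 downbeat P8
bar 7: v0=E2 v1=C3 downbeat m6
bar 8: v0=E2 v1=C3 downbeat m6
bar 9: v0=E3 v1=C4 downbeat m6
bar 10: v0=F3 v1=F4 downbeat P8
  -> R7 @ bar 1 tick 2 v(1,): F3->B3 leap 6st
  -> R7 @ bar 1 tick 3 v(1,): B3->F3 leap 6st
  -> R7 @ bar 2 tick 0 v(1,): F3->B3 leap 6st
  -> R2 @ bar 3 tick 0 v(0, 1): B2/G3 m6 -> A2/E3 P5 similar
  -> R2 @ bar 4 tick 0 v(0, 1): A2/A3 P8 -> G2/D3 P5 similar
  -> R2 @ bar 5 tick 0 v(0, 1): G2/B2 M3 -> A2/E3 P5 similar
  -> R7 @ bar 9 tick 0 v(1,): G2->C4 leap 17st
  -> R2 @ bar 10 tick 0 v(0, 1): E3/C4 m6 -> F3/F4 P8 similar

(1, 2, R7, (1,))
(1, 3, R7, (1,))
(2, 0, R7, (1,))
(3, 0, R2, (0, 1))
(4, 0, R2, (0, 1))
(5, 0, R2, (0, 1))
(9, 0, R7, (1,))
(10, 0, R2, (0, 1))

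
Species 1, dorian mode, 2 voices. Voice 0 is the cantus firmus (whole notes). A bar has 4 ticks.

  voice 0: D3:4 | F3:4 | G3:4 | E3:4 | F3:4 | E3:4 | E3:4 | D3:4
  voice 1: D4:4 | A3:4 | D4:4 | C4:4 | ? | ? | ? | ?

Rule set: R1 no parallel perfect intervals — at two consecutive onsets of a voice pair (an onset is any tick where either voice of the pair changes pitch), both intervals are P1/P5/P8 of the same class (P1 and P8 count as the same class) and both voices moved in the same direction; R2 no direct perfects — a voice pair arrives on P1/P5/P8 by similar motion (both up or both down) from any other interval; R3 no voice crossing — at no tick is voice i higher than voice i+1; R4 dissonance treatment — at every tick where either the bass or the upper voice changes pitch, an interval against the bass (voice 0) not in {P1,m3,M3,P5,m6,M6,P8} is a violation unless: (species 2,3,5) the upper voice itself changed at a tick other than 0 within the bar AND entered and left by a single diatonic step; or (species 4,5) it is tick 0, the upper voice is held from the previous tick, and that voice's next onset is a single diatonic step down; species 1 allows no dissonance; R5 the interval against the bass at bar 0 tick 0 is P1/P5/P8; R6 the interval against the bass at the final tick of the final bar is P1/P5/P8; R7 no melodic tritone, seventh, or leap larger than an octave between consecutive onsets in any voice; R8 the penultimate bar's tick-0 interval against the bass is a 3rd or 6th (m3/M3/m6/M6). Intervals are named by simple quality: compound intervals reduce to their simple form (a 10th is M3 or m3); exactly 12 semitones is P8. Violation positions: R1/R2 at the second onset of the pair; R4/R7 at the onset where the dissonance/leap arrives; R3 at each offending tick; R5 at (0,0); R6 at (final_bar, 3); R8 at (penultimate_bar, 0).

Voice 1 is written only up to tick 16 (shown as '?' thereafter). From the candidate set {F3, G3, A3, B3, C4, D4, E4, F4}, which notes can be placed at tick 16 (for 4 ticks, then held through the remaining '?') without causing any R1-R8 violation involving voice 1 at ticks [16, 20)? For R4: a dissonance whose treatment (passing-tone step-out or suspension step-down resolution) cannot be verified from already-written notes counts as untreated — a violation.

{A3, C4, D4, F3}

F3: legal
G3: violates R4
A3: legal
B3: violates R4
C4: legal
D4: legal
E4: violates R4
F4: violates R2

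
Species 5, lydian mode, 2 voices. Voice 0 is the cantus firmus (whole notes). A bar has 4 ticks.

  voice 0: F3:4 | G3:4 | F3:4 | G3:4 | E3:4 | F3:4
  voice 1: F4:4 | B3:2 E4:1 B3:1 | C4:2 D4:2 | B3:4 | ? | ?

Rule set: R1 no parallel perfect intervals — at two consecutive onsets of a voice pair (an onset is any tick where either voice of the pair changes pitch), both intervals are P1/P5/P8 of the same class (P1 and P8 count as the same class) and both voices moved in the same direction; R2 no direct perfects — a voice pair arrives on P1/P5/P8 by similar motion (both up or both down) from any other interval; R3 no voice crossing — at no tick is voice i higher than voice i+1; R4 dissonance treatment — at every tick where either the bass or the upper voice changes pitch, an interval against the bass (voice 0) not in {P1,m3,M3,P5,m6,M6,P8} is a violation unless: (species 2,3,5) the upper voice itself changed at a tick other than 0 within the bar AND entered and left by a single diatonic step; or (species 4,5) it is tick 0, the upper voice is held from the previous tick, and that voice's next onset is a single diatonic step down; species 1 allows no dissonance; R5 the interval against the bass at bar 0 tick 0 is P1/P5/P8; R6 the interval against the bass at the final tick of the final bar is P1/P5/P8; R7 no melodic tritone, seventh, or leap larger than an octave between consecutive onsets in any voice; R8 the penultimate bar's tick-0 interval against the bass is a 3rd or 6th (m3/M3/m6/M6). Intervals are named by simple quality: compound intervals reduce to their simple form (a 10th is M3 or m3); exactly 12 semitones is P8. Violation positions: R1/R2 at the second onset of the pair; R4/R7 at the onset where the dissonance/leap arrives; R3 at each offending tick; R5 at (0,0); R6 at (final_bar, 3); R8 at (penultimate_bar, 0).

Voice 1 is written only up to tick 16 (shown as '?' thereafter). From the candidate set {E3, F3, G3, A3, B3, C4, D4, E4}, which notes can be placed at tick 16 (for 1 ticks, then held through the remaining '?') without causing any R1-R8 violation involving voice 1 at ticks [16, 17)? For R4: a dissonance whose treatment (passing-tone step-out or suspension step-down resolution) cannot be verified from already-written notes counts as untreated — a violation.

E3: violates R2,R8
F3: violates R4,R7,R8
G3: legal
A3: violates R4,R8
B3: violates R8
C4: legal
D4: violates R4,R8
E4: violates R8

{C4, G3}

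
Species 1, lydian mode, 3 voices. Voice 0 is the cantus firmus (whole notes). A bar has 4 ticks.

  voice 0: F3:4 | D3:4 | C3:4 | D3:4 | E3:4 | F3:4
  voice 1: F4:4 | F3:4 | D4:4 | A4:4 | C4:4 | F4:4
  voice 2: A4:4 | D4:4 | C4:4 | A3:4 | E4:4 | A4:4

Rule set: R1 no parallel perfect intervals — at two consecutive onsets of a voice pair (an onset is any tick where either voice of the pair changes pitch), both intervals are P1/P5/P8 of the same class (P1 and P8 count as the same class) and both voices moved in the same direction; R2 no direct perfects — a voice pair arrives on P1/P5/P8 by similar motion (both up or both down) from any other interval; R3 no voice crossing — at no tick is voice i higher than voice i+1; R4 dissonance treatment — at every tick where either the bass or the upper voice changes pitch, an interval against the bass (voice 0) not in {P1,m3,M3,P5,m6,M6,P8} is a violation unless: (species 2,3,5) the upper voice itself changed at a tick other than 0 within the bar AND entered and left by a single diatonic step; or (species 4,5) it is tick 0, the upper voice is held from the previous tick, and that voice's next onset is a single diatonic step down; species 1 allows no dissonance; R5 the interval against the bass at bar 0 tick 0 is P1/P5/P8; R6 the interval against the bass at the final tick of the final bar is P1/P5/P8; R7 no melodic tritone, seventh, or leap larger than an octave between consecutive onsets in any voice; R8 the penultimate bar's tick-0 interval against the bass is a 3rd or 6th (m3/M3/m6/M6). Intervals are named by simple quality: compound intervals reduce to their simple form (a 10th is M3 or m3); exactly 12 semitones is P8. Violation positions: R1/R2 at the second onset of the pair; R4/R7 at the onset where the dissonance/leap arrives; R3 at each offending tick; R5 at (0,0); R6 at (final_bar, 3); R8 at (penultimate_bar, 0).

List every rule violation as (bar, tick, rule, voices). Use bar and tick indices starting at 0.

bar 0: v0=F3 v1=F4 v2=A4 downbeat M3
bar 1: v0=D3 v1=F3 v2=D4 downbeat P8
bar 2: v0=C3 v1=D4 v2=C4 downbeat P8
bar 3: v0=D3 v1=A4 v2=A3 downbeat P5
bar 4: v0=E3 v1=C4 v2=E4 downbeat P8
bar 5: v0=F3 v1=F4 v2=A4 downbeat M3
  -> R5 @ bar 0 tick 0 v(0, 2): opens on M3
  -> R2 @ bar 1 tick 0 v(0, 2): F3/A4 M3 -> D3/D4 P8 similar
  -> R1 @ bar 2 tick 0 v(0, 2): D3/D4 P8 -> C3/C4 P8 similar
  -> R3 @ bar 2 tick 0 v(1, 2): D4 above C4
  -> R4 @ bar 2 tick 0 v(0, 1): C3/D4 M2 untreated
  -> R3 @ bar 2 tick 1 v(1, 2): D4 above C4
  -> R3 @ bar 2 tick 2 v(1, 2): D4 above C4
  -> R3 @ bar 2 tick 3 v(1, 2): D4 above C4
  -> R2 @ bar 3 tick 0 v(0, 1): C3/D4 M2 -> D3/A4 P5 similar
  -> R3 @ bar 3 tick 0 v(1, 2): A4 above A3
  -> R3 @ bar 3 tick 1 v(1, 2): A4 above A3
  -> R3 @ bar 3 tick 2 v(1, 2): A4 above A3
  -> R3 @ bar 3 tick 3 v(1, 2): A4 above A3
  -> R2 @ bar 4 tick 0 v(0, 2): D3/A3 P5 -> E3/E4 P8 similar
  -> R8 @ bar 4 tick 0 v(0, 2): penult P8 not 3rd/6th
  -> R2 @ bar 5 tick 0 v(0, 1): E3/C4 m6 -> F3/F4 P8 similar
  -> R6 @ bar 5 tick 3 v(0, 2): closes on M3

(0, 0, R5, (0, 2))
(1, 0, R2, (0, 2))
(2, 0, R1, (0, 2))
(2, 0, R3, (1, 2))
(2, 0, R4, (0, 1))
(2, 1, R3, (1, 2))
(2, 2, R3, (1, 2))
(2, 3, R3, (1, 2))
(3, 0, R2, (0, 1))
(3, 0, R3, (1, 2))
(3, 1, R3, (1, 2))
(3, 2, R3, (1, 2))
(3, 3, R3, (1, 2))
(4, 0, R2, (0, 2))
(4, 0, R8, (0, 2))
(5, 0, R2, (0, 1))
(5, 3, R6, (0, 2))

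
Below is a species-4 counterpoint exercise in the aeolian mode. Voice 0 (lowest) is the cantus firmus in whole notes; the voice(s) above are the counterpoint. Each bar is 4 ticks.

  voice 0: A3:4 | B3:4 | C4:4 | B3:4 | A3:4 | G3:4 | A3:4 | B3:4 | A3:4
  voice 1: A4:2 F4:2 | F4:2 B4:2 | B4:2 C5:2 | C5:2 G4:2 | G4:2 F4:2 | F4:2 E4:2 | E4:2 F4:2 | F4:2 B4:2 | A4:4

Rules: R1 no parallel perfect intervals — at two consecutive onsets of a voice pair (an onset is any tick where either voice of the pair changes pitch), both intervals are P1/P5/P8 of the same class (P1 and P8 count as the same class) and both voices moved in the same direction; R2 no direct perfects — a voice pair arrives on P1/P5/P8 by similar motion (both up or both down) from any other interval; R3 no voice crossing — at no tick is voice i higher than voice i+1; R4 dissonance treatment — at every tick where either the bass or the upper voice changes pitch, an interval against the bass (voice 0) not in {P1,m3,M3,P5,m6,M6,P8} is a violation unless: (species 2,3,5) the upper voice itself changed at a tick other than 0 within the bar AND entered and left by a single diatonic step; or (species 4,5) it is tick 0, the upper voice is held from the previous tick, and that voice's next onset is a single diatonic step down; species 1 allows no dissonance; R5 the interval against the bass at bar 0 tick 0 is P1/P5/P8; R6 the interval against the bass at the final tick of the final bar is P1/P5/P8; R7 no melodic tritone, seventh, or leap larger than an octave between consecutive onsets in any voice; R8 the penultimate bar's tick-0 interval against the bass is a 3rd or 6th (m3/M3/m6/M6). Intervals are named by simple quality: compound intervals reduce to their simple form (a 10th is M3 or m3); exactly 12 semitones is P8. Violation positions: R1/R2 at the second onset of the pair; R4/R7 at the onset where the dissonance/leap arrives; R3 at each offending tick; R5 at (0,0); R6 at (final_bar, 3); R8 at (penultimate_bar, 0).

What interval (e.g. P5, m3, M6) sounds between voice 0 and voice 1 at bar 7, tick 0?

TT

voice 0=B3 voice 1=F4 -> TT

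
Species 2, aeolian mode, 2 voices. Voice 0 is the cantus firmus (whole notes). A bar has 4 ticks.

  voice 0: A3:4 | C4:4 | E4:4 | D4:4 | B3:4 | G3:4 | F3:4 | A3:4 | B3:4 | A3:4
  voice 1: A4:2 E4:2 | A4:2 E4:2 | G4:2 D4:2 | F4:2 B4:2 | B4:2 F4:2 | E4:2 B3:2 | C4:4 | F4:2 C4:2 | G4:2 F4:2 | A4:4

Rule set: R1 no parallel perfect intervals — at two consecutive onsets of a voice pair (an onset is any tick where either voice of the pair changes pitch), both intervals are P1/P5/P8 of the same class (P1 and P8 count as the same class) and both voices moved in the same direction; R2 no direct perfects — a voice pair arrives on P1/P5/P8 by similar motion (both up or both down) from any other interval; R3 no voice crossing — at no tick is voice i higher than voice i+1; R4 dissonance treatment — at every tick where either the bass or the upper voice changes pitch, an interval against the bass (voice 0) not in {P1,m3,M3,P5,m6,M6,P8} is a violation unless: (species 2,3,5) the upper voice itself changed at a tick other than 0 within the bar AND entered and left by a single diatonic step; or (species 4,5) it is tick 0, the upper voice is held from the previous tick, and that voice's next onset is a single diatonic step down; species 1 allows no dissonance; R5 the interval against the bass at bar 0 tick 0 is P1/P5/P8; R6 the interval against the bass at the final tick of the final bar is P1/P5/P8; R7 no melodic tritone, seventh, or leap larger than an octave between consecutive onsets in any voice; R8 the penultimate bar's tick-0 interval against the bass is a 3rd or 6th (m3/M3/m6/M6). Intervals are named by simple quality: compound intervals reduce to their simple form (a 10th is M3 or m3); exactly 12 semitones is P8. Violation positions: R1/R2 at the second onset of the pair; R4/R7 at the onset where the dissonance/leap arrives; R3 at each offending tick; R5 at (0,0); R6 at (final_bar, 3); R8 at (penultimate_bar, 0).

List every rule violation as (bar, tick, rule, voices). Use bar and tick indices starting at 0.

(2, 2, R3, (0, 1))
(2, 2, R4, (0, 1))
(2, 3, R3, (0, 1))
(3, 2, R7, (1,))
(4, 2, R4, (0, 1))
(4, 2, R7, (1,))
(8, 2, R4, (0, 1))

bar 0: v0=A3 v1=A4 downbeat P8
bar 1: v0=C4 v1=A4 downbeat M6
bar 2: v0=E4 v1=G4 downbeat m3
bar 3: v0=D4 v1=F4 downbeat m3
bar 4: v0=B3 v1=B4 downbeat P8
bar 5: v0=G3 v1=E4 downbeat M6
bar 6: v0=F3 v1=C4 downbeat P5
bar 7: v0=A3 v1=F4 downbeat m6
bar 8: v0=B3 v1=G4 downbeat m6
bar 9: v0=A3 v1=A4 downbeat P8
  -> R3 @ bar 2 tick 2 v(0, 1): E4 above D4
  -> R4 @ bar 2 tick 2 v(0, 1): E4/D4 M2 untreated
  -> R3 @ bar 2 tick 3 v(0, 1): E4 above D4
  -> R7 @ bar 3 tick 2 v(1,): F4->B4 leap 6st
  -> R4 @ bar 4 tick 2 v(0, 1): B3/F4 TT untreated
  -> R7 @ bar 4 tick 2 v(1,): B4->F4 leap 6st
  -> R4 @ bar 8 tick 2 v(0, 1): B3/F4 TT untreated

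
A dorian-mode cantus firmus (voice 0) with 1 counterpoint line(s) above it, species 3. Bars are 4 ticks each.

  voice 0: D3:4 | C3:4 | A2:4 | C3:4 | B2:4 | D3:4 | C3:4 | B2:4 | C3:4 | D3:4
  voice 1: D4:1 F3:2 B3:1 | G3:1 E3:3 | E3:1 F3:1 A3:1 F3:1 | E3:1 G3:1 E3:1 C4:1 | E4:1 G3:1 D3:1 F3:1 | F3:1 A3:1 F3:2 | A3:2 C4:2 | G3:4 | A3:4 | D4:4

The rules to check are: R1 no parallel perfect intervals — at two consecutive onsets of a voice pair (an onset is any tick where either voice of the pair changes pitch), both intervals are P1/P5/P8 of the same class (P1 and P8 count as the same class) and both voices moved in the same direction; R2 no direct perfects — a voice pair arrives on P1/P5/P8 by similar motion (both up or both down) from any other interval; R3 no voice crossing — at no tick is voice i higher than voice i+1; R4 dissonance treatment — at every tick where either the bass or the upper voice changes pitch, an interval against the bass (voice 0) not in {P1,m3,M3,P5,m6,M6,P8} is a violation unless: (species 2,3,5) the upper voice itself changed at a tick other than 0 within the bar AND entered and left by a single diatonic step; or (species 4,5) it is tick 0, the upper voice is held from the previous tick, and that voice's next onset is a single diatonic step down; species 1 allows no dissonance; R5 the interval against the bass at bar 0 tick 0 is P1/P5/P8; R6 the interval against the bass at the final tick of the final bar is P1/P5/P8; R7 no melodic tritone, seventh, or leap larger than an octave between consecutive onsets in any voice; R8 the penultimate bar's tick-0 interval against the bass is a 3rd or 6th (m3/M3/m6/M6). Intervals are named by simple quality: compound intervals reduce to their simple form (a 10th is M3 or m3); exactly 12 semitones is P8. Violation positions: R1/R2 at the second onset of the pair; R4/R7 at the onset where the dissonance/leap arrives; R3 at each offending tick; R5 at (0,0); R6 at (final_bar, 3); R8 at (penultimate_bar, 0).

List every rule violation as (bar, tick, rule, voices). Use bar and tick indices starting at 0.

bar 0: v0=D3 v1=D4 downbeat P8
bar 1: v0=C3 v1=G3 downbeat P5
bar 2: v0=A2 v1=E3 downbeat P5
bar 3: v0=C3 v1=E3 downbeat M3
bar 4: v0=B2 v1=E4 downbeat P4
bar 5: v0=D3 v1=F3 downbeat m3
bar 6: v0=C3 v1=A3 downbeat M6
bar 7: v0=B2 v1=G3 downbeat m6
bar 8: v0=C3 v1=A3 downbeat M6
bar 9: v0=D3 v1=D4 downbeat P8
  -> R7 @ bar 0 tick 3 v(1,): F3->B3 leap 6st
  -> R2 @ bar 1 tick 0 v(0, 1): D3/B3 M6 -> C3/G3 P5 similar
  -> R4 @ bar 4 tick 0 v(0, 1): B2/E4 P4 untreated
  -> R4 @ bar 4 tick 3 v(0, 1): B2/F3 TT untreated
  -> R2 @ bar 9 tick 0 v(0, 1): C3/A3 M6 -> D3/D4 P8 similar

(0, 3, R7, (1,))
(1, 0, R2, (0, 1))
(4, 0, R4, (0, 1))
(4, 3, R4, (0, 1))
(9, 0, R2, (0, 1))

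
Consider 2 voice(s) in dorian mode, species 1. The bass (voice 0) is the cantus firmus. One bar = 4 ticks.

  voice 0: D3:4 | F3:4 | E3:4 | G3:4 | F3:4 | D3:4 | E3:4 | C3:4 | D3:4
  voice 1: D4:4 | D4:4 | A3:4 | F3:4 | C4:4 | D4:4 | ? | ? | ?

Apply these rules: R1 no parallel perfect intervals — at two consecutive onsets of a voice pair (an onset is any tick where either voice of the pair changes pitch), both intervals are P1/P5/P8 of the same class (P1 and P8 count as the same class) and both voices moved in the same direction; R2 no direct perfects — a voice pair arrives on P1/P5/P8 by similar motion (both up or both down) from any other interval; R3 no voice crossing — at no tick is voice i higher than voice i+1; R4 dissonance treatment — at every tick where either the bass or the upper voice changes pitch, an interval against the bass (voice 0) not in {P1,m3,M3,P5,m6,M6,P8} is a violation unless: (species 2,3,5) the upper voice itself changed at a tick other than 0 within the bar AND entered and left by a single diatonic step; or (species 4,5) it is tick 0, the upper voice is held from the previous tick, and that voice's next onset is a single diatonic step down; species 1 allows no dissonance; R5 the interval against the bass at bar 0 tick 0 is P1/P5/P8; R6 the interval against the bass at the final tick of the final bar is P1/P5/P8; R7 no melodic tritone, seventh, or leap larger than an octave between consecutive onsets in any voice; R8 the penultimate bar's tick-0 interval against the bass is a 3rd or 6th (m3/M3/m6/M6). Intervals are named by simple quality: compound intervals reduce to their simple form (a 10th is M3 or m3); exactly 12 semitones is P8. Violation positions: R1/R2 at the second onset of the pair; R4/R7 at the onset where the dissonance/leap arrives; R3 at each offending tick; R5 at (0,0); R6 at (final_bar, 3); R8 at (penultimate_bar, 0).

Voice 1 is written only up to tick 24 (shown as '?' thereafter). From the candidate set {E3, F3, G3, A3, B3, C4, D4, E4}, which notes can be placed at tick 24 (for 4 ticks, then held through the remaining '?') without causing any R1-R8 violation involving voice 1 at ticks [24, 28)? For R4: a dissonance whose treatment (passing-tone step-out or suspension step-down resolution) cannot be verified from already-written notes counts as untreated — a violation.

{B3, C4, G3}

E3: violates R7
F3: violates R4
G3: legal
A3: violates R4
B3: legal
C4: legal
D4: violates R4
E4: violates R1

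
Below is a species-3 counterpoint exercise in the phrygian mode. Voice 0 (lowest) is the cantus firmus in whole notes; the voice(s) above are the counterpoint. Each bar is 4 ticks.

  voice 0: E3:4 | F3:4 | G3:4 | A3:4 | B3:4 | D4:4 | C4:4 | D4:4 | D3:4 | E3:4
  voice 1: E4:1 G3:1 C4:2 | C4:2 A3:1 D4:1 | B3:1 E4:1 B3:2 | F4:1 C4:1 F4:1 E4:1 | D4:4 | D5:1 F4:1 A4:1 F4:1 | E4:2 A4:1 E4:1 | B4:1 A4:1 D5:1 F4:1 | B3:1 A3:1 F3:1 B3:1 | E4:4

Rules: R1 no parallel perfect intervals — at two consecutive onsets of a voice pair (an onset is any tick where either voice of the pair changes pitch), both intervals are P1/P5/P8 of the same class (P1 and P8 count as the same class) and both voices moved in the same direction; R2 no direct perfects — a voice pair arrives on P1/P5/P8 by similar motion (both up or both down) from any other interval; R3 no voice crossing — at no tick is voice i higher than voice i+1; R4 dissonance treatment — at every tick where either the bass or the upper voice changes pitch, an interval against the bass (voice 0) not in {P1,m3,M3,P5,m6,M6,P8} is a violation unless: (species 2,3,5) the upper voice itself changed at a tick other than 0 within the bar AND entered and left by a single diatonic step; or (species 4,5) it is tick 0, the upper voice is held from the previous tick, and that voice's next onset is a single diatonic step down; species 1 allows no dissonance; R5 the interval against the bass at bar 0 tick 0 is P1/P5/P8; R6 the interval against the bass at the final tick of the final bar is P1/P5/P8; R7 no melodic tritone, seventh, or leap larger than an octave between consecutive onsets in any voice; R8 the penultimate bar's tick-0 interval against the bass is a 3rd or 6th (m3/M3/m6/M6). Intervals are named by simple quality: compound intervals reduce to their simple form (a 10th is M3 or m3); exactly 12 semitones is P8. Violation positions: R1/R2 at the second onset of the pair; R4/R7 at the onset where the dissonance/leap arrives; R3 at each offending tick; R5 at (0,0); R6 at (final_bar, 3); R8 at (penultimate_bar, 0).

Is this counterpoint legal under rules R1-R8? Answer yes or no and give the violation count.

bar 0: v0=E3 v1=E4 (P8)
bar 1: v0=F3 v1=C4 (P5)
bar 2: v0=G3 v1=B3 (M3)
bar 3: v0=A3 v1=F4 (m6)
bar 4: v0=B3 v1=D4 (m3)
bar 5: v0=D4 v1=D5 (P8)
bar 6: v0=C4 v1=E4 (M3)
bar 7: v0=D4 v1=B4 (M6)
bar 8: v0=D3 v1=B3 (M6)
bar 9: v0=E3 v1=E4 (P8)
  R7 @ bar3.0: B3->F4 leap 6st
  R2 @ bar5.0: B3/D4 m3 -> D4/D5 P8 similar
  R7 @ bar8.0: F4->B3 leap 6st
  R7 @ bar8.3: F3->B3 leap 6st
  R2 @ bar9.0: D3/B3 M6 -> E3/E4 P8 similar

No (5 violations)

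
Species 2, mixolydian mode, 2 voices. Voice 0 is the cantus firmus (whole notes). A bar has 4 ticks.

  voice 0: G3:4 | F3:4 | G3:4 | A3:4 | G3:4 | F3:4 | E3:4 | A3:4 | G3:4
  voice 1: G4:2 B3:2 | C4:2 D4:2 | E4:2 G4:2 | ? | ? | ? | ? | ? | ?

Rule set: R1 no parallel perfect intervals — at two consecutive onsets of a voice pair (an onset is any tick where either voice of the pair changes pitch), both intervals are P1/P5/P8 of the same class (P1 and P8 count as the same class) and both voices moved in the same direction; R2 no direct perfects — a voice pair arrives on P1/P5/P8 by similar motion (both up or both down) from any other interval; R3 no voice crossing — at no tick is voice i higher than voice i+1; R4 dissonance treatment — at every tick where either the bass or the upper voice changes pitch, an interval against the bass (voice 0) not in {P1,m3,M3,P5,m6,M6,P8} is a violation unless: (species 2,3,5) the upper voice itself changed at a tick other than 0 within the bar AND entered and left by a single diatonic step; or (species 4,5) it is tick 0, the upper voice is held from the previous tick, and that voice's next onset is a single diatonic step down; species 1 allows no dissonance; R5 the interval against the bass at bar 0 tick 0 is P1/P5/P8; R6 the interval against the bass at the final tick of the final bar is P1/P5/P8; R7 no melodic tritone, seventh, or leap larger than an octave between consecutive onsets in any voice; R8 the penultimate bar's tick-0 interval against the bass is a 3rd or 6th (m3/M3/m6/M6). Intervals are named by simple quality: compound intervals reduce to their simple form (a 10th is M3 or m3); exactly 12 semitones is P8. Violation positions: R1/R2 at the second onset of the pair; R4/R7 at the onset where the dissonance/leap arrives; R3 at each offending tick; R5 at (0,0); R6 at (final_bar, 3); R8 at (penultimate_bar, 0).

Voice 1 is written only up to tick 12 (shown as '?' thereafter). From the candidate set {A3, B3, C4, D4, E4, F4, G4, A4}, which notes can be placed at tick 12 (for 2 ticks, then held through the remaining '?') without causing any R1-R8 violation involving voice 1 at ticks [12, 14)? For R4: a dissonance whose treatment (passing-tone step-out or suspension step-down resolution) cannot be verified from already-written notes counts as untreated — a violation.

A3: violates R7
B3: violates R4
C4: legal
D4: violates R4
E4: legal
F4: legal
G4: violates R4
A4: violates R1

{C4, E4, F4}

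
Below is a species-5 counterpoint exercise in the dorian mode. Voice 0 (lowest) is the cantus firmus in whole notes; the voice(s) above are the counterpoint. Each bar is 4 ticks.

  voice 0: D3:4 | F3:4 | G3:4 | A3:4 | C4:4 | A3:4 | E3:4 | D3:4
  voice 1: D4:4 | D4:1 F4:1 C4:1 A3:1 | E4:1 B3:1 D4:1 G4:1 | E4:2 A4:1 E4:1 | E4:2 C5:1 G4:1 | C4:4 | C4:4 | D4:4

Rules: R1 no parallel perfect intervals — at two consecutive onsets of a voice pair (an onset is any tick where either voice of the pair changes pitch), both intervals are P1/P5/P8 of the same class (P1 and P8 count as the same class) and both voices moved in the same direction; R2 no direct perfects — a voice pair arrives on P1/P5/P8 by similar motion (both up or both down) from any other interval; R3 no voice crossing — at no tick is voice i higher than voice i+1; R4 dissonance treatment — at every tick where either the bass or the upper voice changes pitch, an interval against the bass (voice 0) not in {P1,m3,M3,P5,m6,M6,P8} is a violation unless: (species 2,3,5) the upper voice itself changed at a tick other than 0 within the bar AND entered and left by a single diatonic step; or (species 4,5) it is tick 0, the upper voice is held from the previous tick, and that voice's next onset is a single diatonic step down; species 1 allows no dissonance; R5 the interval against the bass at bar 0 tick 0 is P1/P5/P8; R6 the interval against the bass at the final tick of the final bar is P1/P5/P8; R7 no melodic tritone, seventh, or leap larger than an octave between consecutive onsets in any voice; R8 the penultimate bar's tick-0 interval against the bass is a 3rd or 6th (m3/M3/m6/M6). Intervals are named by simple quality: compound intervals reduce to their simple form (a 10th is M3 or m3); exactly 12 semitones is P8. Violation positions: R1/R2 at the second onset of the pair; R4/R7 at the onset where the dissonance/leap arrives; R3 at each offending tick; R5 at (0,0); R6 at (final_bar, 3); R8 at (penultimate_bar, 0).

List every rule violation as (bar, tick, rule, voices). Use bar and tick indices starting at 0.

bar 0: v0=D3 v1=D4 downbeat P8
bar 1: v0=F3 v1=D4 downbeat M6
bar 2: v0=G3 v1=E4 downbeat M6
bar 3: v0=A3 v1=E4 downbeat P5
bar 4: v0=C4 v1=E4 downbeat M3
bar 5: v0=A3 v1=C4 downbeat m3
bar 6: v0=E3 v1=C4 downbeat m6
bar 7: v0=D3 v1=D4 downbeat P8

No violations across 8 bars (D3..D3 vs D4..D4).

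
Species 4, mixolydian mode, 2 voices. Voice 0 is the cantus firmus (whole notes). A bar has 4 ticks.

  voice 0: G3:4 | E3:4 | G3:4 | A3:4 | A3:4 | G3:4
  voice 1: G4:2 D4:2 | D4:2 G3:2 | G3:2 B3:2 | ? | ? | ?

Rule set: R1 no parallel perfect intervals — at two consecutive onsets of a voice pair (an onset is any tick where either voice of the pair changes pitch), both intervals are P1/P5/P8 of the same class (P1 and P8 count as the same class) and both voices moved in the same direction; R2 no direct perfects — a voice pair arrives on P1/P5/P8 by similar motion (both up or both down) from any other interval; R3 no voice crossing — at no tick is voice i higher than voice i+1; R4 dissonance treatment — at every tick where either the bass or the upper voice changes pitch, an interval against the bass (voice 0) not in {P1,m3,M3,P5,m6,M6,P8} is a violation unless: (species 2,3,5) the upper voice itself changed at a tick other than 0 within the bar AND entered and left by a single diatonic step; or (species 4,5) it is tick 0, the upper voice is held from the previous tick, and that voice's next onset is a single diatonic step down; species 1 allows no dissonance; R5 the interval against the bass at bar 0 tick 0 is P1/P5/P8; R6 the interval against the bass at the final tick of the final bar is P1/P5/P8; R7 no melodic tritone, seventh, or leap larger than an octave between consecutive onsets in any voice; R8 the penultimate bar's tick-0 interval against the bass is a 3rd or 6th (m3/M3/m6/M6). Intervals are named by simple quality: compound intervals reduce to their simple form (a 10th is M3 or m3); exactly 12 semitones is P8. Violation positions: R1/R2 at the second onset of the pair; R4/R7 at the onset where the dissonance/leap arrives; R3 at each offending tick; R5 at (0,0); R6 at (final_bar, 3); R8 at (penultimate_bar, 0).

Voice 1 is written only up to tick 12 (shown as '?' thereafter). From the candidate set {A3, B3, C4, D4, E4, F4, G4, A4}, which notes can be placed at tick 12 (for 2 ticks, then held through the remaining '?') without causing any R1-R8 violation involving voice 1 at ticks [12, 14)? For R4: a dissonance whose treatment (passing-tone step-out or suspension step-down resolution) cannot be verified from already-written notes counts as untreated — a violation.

A3: legal
B3: violates R4
C4: legal
D4: violates R4
E4: violates R2
F4: violates R7
G4: violates R4
A4: violates R2,R7

{A3, C4}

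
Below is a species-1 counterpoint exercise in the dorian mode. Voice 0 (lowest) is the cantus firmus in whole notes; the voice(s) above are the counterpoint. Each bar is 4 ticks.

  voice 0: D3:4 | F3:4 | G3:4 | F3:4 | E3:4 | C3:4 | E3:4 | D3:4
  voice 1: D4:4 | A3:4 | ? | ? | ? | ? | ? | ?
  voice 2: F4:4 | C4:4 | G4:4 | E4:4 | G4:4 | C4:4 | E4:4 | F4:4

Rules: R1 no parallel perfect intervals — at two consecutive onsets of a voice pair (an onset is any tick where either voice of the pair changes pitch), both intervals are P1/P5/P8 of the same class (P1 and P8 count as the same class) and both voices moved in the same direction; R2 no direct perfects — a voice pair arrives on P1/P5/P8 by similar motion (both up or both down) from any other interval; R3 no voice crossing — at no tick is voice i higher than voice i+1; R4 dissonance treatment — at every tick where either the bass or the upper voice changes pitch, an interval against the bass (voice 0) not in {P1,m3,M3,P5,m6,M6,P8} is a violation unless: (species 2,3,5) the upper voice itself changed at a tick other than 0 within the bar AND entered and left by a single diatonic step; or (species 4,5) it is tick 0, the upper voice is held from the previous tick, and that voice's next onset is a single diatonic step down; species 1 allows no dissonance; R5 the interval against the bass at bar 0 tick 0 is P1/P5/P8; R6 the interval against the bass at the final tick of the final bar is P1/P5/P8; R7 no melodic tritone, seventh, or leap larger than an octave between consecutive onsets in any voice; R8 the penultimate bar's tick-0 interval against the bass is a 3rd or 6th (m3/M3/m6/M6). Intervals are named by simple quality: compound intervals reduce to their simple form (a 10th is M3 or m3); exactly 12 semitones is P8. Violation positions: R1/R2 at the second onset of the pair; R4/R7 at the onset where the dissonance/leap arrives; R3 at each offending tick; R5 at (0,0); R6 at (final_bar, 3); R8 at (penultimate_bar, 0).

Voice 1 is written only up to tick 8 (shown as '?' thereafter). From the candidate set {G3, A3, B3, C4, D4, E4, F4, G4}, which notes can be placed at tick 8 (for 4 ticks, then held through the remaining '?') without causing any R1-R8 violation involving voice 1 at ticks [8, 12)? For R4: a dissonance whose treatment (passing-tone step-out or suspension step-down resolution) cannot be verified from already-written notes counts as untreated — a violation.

G3: legal
A3: violates R4
B3: legal
C4: violates R2,R4
D4: violates R2
E4: legal
F4: violates R4
G4: violates R2,R7

{B3, E4, G3}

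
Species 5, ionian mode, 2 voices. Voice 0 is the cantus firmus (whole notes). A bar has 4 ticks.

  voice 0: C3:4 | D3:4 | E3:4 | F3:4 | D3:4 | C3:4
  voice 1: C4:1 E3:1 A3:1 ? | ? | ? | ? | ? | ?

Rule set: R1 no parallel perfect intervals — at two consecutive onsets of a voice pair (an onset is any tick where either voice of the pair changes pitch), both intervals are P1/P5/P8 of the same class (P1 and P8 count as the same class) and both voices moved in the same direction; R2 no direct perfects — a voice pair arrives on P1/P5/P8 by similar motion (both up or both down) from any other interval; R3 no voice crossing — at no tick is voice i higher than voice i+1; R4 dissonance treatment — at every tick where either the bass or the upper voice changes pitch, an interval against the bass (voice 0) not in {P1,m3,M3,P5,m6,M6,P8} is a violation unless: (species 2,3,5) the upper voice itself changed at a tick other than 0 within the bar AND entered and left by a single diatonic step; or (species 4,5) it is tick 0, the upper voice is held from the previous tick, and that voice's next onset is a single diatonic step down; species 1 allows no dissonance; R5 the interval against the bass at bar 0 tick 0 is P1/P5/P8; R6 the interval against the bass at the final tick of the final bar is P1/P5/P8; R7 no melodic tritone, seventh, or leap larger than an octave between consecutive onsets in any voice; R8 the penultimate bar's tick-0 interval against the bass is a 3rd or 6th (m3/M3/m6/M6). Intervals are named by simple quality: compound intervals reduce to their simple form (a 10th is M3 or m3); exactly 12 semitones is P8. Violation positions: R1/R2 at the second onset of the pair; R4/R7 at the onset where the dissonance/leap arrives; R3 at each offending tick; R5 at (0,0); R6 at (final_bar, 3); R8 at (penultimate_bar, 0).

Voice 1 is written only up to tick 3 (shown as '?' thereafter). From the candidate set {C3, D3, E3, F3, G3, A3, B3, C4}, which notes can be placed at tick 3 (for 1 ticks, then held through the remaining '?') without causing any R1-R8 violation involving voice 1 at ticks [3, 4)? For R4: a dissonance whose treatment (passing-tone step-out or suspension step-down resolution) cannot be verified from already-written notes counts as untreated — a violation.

{A3, C3, C4, E3, G3}

C3: legal
D3: violates R4
E3: legal
F3: violates R4
G3: legal
A3: legal
B3: violates R4
C4: legal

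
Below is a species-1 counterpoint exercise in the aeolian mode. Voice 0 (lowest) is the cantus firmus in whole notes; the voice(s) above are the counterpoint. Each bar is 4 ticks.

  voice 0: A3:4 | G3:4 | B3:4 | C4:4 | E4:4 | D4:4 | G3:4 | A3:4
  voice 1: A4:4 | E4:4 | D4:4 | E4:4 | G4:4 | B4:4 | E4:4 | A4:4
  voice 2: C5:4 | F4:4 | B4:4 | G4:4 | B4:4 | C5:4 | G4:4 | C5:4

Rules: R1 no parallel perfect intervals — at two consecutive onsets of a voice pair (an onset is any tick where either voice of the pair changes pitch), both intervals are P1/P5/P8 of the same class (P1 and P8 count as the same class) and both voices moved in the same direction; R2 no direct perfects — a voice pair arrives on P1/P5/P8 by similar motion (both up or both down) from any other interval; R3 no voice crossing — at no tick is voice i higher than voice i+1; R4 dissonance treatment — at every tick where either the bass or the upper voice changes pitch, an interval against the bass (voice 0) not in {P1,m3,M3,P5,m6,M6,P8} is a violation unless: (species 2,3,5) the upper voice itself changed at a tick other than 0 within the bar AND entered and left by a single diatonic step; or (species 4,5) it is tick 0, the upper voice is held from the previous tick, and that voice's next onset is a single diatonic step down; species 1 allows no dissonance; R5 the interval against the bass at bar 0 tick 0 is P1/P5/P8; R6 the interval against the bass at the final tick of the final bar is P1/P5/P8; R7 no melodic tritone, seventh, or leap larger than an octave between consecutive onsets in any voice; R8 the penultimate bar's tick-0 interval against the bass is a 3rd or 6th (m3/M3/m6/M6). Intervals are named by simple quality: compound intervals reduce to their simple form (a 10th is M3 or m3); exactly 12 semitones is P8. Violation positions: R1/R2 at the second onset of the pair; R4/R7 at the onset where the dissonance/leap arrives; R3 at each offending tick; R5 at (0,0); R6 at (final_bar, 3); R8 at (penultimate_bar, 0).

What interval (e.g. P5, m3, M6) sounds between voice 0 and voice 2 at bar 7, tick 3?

m3

voice 0=A3 voice 2=C5 -> m3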